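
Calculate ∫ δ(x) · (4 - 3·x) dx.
4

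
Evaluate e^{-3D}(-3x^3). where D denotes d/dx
- 3 x^{3} + 27 x^{2} - 81 x + 81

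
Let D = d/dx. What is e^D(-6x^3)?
- 6 x^{3} - 18 x^{2} - 18 x - 6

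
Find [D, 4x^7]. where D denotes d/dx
28 x^{6}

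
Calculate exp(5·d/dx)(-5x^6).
- 5 x^{6} - 150 x^{5} - 1875 x^{4} - 12500 x^{3} - 46875 x^{2} - 93750 x - 78125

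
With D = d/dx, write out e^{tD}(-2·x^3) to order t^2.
2 x \left(- 3 t^{2} - 3 t x - x^{2}\right)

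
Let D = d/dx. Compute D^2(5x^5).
100 x^{3}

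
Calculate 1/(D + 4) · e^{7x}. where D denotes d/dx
\frac{e^{7 x}}{11}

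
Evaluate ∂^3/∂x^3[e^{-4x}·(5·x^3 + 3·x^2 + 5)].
2 \left(- 160 x^{3} + 264 x^{2} - 36 x - 181\right) e^{- 4 x}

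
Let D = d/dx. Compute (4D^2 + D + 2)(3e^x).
21 e^{x}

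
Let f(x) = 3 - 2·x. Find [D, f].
-2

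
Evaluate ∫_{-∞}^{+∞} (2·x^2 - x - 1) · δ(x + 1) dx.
2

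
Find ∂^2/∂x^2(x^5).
20 x^{3}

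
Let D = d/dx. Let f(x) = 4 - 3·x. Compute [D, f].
-3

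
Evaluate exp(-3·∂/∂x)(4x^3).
4 x^{3} - 36 x^{2} + 108 x - 108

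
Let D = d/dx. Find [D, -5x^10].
- 50 x^{9}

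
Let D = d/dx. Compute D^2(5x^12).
660 x^{10}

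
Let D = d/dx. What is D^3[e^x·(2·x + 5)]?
\left(2 x + 11\right) e^{x}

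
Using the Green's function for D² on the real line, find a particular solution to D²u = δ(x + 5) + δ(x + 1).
\frac{|x + 5|}{2} + \frac{|x + 1|}{2}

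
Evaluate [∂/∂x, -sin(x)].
- \cos{\left(x \right)}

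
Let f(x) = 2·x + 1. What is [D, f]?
2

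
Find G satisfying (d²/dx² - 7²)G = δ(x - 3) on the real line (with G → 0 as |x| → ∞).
-\frac{e^{-7|x - 3|}}{14}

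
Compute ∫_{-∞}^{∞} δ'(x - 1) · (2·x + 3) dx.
-2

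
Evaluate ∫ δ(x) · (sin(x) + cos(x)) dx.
1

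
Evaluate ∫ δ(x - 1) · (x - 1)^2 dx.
0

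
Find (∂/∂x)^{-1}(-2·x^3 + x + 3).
- \frac{x^{4}}{2} + \frac{x^{2}}{2} + 3 x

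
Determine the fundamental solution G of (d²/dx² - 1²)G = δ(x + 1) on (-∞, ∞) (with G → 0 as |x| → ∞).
-\frac{e^{-|x + 1|}}{2}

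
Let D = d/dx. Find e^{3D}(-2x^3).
- 2 x^{3} - 18 x^{2} - 54 x - 54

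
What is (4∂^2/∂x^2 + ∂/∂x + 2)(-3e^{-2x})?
- 48 e^{- 2 x}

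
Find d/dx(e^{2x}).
2 e^{2 x}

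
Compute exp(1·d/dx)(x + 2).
x + 3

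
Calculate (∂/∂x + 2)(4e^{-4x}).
- 8 e^{- 4 x}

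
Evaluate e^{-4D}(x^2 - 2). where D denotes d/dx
x^{2} - 8 x + 14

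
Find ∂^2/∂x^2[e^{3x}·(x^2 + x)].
\left(9 x^{2} + 21 x + 8\right) e^{3 x}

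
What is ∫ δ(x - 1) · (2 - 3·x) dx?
-1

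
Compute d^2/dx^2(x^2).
2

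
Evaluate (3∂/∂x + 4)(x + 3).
4 x + 15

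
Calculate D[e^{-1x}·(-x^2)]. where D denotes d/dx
x \left(x - 2\right) e^{- x}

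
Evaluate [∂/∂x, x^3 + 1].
3 x^{2}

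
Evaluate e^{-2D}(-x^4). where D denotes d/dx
- x^{4} + 8 x^{3} - 24 x^{2} + 32 x - 16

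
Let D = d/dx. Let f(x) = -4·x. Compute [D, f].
-4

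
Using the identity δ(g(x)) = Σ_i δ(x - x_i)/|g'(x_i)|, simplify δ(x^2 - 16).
\frac{\delta(x - 4) + \delta(x + 4)}{8}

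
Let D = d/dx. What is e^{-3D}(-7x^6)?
- 7 x^{6} + 126 x^{5} - 945 x^{4} + 3780 x^{3} - 8505 x^{2} + 10206 x - 5103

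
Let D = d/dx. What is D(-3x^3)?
- 9 x^{2}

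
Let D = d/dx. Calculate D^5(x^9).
15120 x^{4}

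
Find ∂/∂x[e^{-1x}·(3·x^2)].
3 x \left(2 - x\right) e^{- x}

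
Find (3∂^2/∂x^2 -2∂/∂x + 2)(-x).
2 - 2 x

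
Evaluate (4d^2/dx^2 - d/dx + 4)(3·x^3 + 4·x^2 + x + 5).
12 x^{3} + 7 x^{2} + 68 x + 51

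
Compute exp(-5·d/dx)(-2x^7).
- 2 x^{7} + 70 x^{6} - 1050 x^{5} + 8750 x^{4} - 43750 x^{3} + 131250 x^{2} - 218750 x + 156250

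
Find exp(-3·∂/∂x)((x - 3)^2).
x^{2} - 12 x + 36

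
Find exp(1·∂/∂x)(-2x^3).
- 2 x^{3} - 6 x^{2} - 6 x - 2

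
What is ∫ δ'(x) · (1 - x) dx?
1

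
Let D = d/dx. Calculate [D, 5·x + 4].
5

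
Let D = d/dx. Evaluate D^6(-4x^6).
-2880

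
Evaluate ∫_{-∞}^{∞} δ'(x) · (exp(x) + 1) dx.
-1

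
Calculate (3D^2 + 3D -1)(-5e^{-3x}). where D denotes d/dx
- 85 e^{- 3 x}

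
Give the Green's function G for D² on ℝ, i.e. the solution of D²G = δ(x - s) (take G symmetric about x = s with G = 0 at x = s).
\frac{|x - s|}{2}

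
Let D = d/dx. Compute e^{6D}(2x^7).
2 x^{7} + 84 x^{6} + 1512 x^{5} + 15120 x^{4} + 90720 x^{3} + 326592 x^{2} + 653184 x + 559872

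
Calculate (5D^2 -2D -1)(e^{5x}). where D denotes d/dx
114 e^{5 x}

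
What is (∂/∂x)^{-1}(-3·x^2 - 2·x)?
- x^{3} - x^{2}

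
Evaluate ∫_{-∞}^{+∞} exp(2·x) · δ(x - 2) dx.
e^{4}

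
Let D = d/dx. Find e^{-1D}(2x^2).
2 x^{2} - 4 x + 2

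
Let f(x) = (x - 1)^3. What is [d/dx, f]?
3 \left(x - 1\right)^{2}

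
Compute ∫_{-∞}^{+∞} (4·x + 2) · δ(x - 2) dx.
10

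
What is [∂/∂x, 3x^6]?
18 x^{5}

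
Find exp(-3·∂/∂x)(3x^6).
3 x^{6} - 54 x^{5} + 405 x^{4} - 1620 x^{3} + 3645 x^{2} - 4374 x + 2187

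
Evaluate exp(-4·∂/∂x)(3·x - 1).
3 x - 13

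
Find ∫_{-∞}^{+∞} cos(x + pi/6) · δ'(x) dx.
\frac{1}{2}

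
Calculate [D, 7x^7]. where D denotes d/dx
49 x^{6}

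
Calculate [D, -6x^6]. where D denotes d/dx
- 36 x^{5}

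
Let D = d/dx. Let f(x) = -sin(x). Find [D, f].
- \cos{\left(x \right)}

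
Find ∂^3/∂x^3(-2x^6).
- 240 x^{3}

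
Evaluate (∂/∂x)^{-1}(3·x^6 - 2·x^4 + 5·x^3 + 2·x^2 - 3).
\frac{3 x^{7}}{7} - \frac{2 x^{5}}{5} + \frac{5 x^{4}}{4} + \frac{2 x^{3}}{3} - 3 x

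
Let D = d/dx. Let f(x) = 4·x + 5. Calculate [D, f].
4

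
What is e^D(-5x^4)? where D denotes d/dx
- 5 x^{4} - 20 x^{3} - 30 x^{2} - 20 x - 5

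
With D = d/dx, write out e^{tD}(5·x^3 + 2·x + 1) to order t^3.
5 t^{3} + 15 t^{2} x + t \left(15 x^{2} + 2\right) + 5 x^{3} + 2 x + 1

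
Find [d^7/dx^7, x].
7\frac{d^{6}}{dx^{6}}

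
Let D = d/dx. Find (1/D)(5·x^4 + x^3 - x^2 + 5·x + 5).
x^{5} + \frac{x^{4}}{4} - \frac{x^{3}}{3} + \frac{5 x^{2}}{2} + 5 x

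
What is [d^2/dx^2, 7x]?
14\frac{d}{dx}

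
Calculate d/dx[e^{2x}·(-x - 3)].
\left(- 2 x - 7\right) e^{2 x}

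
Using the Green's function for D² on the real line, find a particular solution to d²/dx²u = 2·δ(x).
|x|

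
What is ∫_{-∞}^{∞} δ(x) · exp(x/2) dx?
1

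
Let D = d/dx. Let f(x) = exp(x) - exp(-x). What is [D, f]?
2 \cosh{\left(x \right)}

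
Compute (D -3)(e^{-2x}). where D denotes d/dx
- 5 e^{- 2 x}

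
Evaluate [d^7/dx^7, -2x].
-14\frac{d^{6}}{dx^{6}}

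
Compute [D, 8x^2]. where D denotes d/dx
16 x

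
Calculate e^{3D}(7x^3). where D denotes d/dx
7 x^{3} + 63 x^{2} + 189 x + 189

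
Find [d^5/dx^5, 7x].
35\frac{d^{4}}{dx^{4}}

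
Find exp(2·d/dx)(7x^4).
7 x^{4} + 56 x^{3} + 168 x^{2} + 224 x + 112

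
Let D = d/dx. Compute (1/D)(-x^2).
- \frac{x^{3}}{3}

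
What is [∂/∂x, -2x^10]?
- 20 x^{9}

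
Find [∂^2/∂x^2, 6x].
12\frac{d}{dx}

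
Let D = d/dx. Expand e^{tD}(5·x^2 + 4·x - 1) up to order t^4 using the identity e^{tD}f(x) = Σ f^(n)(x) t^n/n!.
5 t^{2} + 2 t \left(5 x + 2\right) + 5 x^{2} + 4 x - 1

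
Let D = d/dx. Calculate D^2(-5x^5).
- 100 x^{3}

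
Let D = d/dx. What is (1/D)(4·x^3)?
x^{4}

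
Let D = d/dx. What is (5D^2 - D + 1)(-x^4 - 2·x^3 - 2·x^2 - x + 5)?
- x^{4} + 2 x^{3} - 56 x^{2} - 57 x - 14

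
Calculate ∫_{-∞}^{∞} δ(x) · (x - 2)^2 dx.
4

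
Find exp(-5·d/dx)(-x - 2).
3 - x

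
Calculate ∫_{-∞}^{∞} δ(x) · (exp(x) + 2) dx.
3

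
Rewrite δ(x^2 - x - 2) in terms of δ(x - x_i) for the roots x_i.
\frac{\delta(x + 1) + \delta(x - 2)}{3}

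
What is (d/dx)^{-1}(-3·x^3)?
- \frac{3 x^{4}}{4}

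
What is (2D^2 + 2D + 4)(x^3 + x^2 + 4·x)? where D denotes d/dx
4 x^{3} + 10 x^{2} + 32 x + 12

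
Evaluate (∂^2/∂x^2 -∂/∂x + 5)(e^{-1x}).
7 e^{- x}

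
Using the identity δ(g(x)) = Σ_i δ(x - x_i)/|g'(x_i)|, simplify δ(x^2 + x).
\frac{\delta(x + 1) + \delta(x)}{1}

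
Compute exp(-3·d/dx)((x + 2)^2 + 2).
x^{2} - 2 x + 3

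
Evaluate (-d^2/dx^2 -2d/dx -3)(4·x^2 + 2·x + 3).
- 12 x^{2} - 22 x - 21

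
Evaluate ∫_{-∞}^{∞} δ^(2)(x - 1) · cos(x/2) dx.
- \frac{\cos{\left(\frac{1}{2} \right)}}{4}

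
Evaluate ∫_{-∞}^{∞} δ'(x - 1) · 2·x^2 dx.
-4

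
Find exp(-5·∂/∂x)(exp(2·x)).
e^{2 x - 10}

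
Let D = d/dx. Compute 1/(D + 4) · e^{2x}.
\frac{e^{2 x}}{6}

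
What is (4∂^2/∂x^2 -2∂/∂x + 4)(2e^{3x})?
68 e^{3 x}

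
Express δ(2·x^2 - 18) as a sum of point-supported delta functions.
\frac{\delta(x - 3) + \delta(x + 3)}{12}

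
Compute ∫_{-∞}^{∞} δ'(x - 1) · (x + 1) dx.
-1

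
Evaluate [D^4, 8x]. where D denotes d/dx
32D^{3}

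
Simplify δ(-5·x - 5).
\frac{\delta(x + 1)}{5}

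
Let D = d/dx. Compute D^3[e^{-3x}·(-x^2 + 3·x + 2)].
9 \left(3 x^{2} - 15 x + 5\right) e^{- 3 x}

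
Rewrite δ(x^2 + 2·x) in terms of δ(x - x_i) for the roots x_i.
\frac{\delta(x + 2) + \delta(x)}{2}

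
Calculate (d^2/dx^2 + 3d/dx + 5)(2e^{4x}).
66 e^{4 x}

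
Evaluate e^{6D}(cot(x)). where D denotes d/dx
\cot{\left(x + 6 \right)}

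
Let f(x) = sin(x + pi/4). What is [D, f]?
\cos{\left(x + \frac{\pi}{4} \right)}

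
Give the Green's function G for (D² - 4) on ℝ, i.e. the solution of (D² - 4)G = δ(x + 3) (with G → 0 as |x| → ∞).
-\frac{e^{-2|x + 3|}}{4}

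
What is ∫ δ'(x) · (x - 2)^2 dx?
4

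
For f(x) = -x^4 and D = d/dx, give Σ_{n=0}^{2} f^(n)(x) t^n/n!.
x^{2} \left(- 6 t^{2} - 4 t x - x^{2}\right)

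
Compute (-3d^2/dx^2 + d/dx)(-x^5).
5 x^{3} \left(12 - x\right)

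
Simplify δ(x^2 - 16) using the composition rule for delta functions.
\frac{\delta(x - 4) + \delta(x + 4)}{8}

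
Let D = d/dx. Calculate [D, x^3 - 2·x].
3 x^{2} - 2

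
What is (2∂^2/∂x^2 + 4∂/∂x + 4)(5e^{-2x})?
20 e^{- 2 x}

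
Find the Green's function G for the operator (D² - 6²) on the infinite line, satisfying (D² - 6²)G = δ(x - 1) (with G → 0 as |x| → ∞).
-\frac{e^{-6|x - 1|}}{12}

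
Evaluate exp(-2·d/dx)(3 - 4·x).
11 - 4 x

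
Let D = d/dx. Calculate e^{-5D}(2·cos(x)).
2 \cos{\left(x - 5 \right)}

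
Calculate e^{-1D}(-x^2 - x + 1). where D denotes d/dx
- x^{2} + x + 1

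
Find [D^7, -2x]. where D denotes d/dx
-14D^{6}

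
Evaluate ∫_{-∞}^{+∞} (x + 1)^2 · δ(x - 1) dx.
4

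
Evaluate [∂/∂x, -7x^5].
- 35 x^{4}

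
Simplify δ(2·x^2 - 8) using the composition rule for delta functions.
\frac{\delta(x - 2) + \delta(x + 2)}{8}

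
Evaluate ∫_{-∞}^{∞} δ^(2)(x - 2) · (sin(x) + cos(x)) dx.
- \sin{\left(2 \right)} - \cos{\left(2 \right)}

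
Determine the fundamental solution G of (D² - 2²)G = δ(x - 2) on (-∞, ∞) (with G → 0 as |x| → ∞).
-\frac{e^{-2|x - 2|}}{4}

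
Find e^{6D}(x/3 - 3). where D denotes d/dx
\frac{x}{3} - 1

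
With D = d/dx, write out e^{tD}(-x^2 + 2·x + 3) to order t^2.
- t^{2} - 2 t \left(x - 1\right) - x^{2} + 2 x + 3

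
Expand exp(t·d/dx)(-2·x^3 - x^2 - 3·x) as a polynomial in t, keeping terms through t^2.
- t^{2} \left(6 x + 1\right) - t \left(6 x^{2} + 2 x + 3\right) - 2 x^{3} - x^{2} - 3 x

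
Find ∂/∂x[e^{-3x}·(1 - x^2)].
\left(3 x^{2} - 2 x - 3\right) e^{- 3 x}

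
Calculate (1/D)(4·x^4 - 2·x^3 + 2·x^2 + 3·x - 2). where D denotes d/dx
\frac{4 x^{5}}{5} - \frac{x^{4}}{2} + \frac{2 x^{3}}{3} + \frac{3 x^{2}}{2} - 2 x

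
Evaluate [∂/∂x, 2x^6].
12 x^{5}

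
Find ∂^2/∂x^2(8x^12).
1056 x^{10}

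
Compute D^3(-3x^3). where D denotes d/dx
-18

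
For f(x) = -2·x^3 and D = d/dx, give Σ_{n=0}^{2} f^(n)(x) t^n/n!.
2 x \left(- 3 t^{2} - 3 t x - x^{2}\right)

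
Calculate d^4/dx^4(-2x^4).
-48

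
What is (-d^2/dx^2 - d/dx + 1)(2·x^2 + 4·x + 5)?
2 x^{2} - 3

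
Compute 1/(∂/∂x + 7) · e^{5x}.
\frac{e^{5 x}}{12}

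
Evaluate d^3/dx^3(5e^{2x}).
40 e^{2 x}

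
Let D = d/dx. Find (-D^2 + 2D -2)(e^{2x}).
- 2 e^{2 x}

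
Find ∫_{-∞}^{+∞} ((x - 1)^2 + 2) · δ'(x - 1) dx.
0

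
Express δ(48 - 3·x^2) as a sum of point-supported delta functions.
\frac{\delta(x - 4) + \delta(x + 4)}{24}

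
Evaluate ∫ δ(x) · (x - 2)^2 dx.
4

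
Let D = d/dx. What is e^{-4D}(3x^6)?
3 x^{6} - 72 x^{5} + 720 x^{4} - 3840 x^{3} + 11520 x^{2} - 18432 x + 12288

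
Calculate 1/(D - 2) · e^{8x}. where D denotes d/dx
\frac{e^{8 x}}{6}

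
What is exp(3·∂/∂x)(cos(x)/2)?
\frac{\cos{\left(x + 3 \right)}}{2}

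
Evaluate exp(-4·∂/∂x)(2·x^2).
2 x^{2} - 16 x + 32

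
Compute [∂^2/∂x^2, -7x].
-14\frac{d}{dx}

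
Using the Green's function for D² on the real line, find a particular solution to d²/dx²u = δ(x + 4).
\frac{|x + 4|}{2}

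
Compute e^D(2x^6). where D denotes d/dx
2 x^{6} + 12 x^{5} + 30 x^{4} + 40 x^{3} + 30 x^{2} + 12 x + 2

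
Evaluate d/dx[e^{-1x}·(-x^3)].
x^{2} \left(x - 3\right) e^{- x}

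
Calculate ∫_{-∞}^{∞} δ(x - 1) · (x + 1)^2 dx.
4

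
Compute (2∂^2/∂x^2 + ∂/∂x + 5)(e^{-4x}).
33 e^{- 4 x}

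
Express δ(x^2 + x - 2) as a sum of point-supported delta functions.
\frac{\delta(x + 2) + \delta(x - 1)}{3}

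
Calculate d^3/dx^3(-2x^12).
- 2640 x^{9}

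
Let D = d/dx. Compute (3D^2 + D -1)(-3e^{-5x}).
- 207 e^{- 5 x}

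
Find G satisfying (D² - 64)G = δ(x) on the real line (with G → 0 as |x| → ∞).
-\frac{e^{-8|x|}}{16}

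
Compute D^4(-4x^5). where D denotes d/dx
- 480 x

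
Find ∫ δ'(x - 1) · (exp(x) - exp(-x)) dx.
- 2 \cosh{\left(1 \right)}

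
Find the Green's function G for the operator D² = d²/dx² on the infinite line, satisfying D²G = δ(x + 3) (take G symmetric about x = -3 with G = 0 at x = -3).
\frac{|x + 3|}{2}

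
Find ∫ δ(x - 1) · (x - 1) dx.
0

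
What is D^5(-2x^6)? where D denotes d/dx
- 1440 x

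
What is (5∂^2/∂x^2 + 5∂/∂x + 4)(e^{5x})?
154 e^{5 x}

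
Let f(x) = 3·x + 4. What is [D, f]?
3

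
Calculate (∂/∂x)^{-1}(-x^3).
- \frac{x^{4}}{4}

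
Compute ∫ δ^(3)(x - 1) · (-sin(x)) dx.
- \cos{\left(1 \right)}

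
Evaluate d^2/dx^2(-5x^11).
- 550 x^{9}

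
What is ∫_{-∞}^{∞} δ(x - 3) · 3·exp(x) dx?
3 e^{3}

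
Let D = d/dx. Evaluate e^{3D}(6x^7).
6 x^{7} + 126 x^{6} + 1134 x^{5} + 5670 x^{4} + 17010 x^{3} + 30618 x^{2} + 30618 x + 13122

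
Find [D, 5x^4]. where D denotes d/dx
20 x^{3}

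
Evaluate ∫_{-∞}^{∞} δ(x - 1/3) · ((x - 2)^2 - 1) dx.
\frac{16}{9}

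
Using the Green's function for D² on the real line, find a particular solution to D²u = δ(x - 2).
\frac{|x - 2|}{2}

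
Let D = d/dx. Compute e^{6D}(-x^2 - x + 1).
- x^{2} - 13 x - 41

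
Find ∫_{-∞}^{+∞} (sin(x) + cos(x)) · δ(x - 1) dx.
\cos{\left(1 \right)} + \sin{\left(1 \right)}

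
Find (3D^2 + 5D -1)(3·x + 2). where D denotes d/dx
13 - 3 x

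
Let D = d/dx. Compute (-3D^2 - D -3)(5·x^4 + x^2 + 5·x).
- 15 x^{4} - 20 x^{3} - 183 x^{2} - 17 x - 11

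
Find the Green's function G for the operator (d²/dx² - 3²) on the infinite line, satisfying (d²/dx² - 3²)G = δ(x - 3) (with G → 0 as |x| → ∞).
-\frac{e^{-3|x - 3|}}{6}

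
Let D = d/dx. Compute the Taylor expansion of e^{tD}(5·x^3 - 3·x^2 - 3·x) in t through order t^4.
5 t^{3} + t^{2} \left(15 x - 3\right) - 3 t \left(- 5 x^{2} + 2 x + 1\right) + 5 x^{3} - 3 x^{2} - 3 x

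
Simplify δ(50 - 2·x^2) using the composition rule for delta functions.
\frac{\delta(x - 5) + \delta(x + 5)}{20}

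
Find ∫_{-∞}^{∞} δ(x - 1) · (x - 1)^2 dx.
0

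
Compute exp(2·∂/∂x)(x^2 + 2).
x^{2} + 4 x + 6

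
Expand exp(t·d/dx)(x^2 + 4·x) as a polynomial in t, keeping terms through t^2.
t^{2} + 2 t \left(x + 2\right) + x^{2} + 4 x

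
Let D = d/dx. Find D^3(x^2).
0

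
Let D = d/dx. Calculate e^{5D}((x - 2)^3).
x^{3} + 9 x^{2} + 27 x + 27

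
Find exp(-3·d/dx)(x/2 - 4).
\frac{x}{2} - \frac{11}{2}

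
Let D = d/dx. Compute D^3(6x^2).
0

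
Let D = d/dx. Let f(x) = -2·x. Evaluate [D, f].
-2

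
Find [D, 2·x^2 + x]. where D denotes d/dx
4 x + 1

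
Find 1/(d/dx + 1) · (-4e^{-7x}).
\frac{2 e^{- 7 x}}{3}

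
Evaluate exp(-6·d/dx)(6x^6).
6 x^{6} - 216 x^{5} + 3240 x^{4} - 25920 x^{3} + 116640 x^{2} - 279936 x + 279936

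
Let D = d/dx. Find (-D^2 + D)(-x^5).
5 x^{3} \left(4 - x\right)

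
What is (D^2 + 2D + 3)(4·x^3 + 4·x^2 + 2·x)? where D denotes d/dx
12 x^{3} + 36 x^{2} + 46 x + 12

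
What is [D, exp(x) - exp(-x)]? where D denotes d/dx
2 \cosh{\left(x \right)}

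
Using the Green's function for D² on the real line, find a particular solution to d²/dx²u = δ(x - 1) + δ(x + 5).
\frac{|x - 1|}{2} + \frac{|x + 5|}{2}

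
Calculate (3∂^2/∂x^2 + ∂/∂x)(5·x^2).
10 x + 30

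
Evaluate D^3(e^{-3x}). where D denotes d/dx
- 27 e^{- 3 x}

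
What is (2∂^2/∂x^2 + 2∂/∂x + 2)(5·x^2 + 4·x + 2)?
10 x^{2} + 28 x + 32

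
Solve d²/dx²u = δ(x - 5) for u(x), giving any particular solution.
\frac{|x - 5|}{2}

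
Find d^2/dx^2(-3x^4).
- 36 x^{2}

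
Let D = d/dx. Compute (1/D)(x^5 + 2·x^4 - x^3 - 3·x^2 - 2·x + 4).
\frac{x^{6}}{6} + \frac{2 x^{5}}{5} - \frac{x^{4}}{4} - x^{3} - x^{2} + 4 x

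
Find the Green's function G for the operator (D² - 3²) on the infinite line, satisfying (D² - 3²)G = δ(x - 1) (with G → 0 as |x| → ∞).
-\frac{e^{-3|x - 1|}}{6}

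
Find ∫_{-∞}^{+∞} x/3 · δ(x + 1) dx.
- \frac{1}{3}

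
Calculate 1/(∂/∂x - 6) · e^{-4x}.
- \frac{e^{- 4 x}}{10}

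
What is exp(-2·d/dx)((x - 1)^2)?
x^{2} - 6 x + 9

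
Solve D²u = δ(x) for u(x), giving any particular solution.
\frac{|x|}{2}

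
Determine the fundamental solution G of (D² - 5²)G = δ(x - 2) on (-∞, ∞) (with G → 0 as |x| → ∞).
-\frac{e^{-5|x - 2|}}{10}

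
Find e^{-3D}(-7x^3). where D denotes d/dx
- 7 x^{3} + 63 x^{2} - 189 x + 189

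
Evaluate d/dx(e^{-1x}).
- e^{- x}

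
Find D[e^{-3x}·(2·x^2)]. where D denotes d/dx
2 x \left(2 - 3 x\right) e^{- 3 x}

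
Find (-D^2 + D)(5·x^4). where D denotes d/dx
20 x^{2} \left(x - 3\right)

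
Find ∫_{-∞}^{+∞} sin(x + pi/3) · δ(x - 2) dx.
\sin{\left(\frac{\pi}{3} + 2 \right)}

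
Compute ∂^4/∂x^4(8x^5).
960 x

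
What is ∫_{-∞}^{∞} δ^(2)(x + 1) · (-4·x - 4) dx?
0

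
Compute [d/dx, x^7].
7 x^{6}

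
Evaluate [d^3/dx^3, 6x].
18\frac{d^{2}}{dx^{2}}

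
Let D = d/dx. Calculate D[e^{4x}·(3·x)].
\left(12 x + 3\right) e^{4 x}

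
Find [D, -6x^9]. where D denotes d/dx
- 54 x^{8}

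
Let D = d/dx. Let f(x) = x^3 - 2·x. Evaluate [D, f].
3 x^{2} - 2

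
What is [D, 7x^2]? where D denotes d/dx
14 x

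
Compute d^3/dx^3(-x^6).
- 120 x^{3}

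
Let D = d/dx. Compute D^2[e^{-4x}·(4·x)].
32 \left(2 x - 1\right) e^{- 4 x}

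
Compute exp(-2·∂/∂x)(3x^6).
3 x^{6} - 36 x^{5} + 180 x^{4} - 480 x^{3} + 720 x^{2} - 576 x + 192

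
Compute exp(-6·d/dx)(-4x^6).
- 4 x^{6} + 144 x^{5} - 2160 x^{4} + 17280 x^{3} - 77760 x^{2} + 186624 x - 186624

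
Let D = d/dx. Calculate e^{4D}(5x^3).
5 x^{3} + 60 x^{2} + 240 x + 320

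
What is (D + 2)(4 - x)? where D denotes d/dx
7 - 2 x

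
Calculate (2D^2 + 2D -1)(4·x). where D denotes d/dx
8 - 4 x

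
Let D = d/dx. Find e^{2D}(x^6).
x^{6} + 12 x^{5} + 60 x^{4} + 160 x^{3} + 240 x^{2} + 192 x + 64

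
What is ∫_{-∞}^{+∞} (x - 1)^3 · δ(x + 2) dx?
-27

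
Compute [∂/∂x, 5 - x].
-1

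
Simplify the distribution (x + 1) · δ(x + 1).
0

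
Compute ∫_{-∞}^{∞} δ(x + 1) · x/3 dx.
- \frac{1}{3}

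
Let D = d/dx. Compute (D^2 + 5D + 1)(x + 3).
x + 8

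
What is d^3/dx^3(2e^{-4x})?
- 128 e^{- 4 x}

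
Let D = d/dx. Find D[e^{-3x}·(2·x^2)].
2 x \left(2 - 3 x\right) e^{- 3 x}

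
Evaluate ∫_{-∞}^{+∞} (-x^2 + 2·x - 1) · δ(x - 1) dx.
0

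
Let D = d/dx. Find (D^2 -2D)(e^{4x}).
8 e^{4 x}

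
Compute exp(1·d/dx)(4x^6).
4 x^{6} + 24 x^{5} + 60 x^{4} + 80 x^{3} + 60 x^{2} + 24 x + 4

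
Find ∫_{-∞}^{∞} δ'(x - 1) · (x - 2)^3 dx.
-3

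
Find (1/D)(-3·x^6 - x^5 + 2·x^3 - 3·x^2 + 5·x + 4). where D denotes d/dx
- \frac{3 x^{7}}{7} - \frac{x^{6}}{6} + \frac{x^{4}}{2} - x^{3} + \frac{5 x^{2}}{2} + 4 x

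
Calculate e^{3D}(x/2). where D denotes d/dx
\frac{x}{2} + \frac{3}{2}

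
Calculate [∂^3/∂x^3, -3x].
-9\frac{d^{2}}{dx^{2}}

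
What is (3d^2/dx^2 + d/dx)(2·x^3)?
6 x \left(x + 6\right)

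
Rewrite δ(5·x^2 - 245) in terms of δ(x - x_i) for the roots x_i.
\frac{\delta(x - 7) + \delta(x + 7)}{70}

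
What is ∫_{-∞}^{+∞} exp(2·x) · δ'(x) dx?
-2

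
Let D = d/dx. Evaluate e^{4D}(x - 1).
x + 3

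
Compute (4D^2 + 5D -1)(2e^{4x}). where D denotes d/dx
166 e^{4 x}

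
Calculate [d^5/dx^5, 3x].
15\frac{d^{4}}{dx^{4}}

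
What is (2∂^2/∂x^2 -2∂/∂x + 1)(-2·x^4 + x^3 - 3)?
- 2 x^{4} + 17 x^{3} - 54 x^{2} + 12 x - 3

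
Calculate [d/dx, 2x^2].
4 x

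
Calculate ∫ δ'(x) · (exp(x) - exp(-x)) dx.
-2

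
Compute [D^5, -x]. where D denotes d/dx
-5D^{4}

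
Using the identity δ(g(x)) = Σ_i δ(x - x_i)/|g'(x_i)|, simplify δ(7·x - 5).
\frac{\delta(x - 5/7)}{7}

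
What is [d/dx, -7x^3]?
- 21 x^{2}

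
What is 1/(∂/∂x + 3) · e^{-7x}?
- \frac{e^{- 7 x}}{4}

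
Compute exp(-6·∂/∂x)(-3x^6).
- 3 x^{6} + 108 x^{5} - 1620 x^{4} + 12960 x^{3} - 58320 x^{2} + 139968 x - 139968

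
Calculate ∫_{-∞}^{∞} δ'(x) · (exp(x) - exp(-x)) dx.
-2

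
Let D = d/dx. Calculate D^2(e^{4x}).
16 e^{4 x}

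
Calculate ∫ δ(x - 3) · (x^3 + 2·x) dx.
33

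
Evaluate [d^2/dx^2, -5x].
-10\frac{d}{dx}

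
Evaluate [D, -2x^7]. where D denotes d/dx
- 14 x^{6}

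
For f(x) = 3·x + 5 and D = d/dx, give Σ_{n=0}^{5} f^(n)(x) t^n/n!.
3 t + 3 x + 5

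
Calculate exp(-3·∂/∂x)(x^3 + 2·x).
x^{3} - 9 x^{2} + 29 x - 33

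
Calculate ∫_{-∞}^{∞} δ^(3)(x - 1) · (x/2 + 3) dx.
0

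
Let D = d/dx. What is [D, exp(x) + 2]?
e^{x}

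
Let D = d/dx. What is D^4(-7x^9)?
- 21168 x^{5}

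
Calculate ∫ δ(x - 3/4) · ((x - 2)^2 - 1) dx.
\frac{9}{16}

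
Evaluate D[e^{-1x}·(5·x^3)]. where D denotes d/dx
5 x^{2} \left(3 - x\right) e^{- x}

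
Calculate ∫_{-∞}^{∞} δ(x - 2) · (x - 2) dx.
0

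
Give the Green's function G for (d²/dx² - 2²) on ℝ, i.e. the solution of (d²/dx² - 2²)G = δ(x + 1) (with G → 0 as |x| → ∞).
-\frac{e^{-2|x + 1|}}{4}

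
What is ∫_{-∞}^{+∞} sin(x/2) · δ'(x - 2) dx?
- \frac{\cos{\left(1 \right)}}{2}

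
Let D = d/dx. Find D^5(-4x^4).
0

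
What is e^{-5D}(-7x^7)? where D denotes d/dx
- 7 x^{7} + 245 x^{6} - 3675 x^{5} + 30625 x^{4} - 153125 x^{3} + 459375 x^{2} - 765625 x + 546875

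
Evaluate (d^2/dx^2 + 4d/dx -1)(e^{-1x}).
- 4 e^{- x}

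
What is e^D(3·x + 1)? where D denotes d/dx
3 x + 4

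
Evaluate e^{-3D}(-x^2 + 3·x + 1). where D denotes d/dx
- x^{2} + 9 x - 17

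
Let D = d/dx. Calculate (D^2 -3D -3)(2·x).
- 6 x - 6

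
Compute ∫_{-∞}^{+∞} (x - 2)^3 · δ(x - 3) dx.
1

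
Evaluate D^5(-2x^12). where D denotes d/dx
- 190080 x^{7}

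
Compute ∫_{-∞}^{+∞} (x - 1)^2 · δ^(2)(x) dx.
2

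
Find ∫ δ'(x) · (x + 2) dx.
-1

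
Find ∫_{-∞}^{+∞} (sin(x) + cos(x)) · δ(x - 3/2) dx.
\sqrt{2} \sin{\left(\frac{\pi}{4} + \frac{3}{2} \right)}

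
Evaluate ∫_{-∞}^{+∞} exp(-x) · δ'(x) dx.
1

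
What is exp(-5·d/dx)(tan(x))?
\tan{\left(x - 5 \right)}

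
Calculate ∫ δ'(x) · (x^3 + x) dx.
-1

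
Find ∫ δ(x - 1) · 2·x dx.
2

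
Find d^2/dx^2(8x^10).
720 x^{8}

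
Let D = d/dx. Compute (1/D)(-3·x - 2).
- \frac{3 x^{2}}{2} - 2 x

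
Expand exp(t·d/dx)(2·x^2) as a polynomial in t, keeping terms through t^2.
2 t^{2} + 4 t x + 2 x^{2}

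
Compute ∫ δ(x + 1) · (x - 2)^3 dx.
-27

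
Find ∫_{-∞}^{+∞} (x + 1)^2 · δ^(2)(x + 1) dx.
2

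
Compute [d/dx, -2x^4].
- 8 x^{3}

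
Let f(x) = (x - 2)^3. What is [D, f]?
3 \left(x - 2\right)^{2}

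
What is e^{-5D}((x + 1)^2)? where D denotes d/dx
x^{2} - 8 x + 16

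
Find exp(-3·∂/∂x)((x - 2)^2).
x^{2} - 10 x + 25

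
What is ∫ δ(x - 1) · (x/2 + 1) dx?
\frac{3}{2}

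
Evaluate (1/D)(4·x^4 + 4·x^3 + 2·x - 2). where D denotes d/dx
\frac{4 x^{5}}{5} + x^{4} + x^{2} - 2 x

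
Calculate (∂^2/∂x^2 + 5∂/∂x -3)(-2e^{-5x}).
6 e^{- 5 x}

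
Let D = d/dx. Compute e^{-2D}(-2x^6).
- 2 x^{6} + 24 x^{5} - 120 x^{4} + 320 x^{3} - 480 x^{2} + 384 x - 128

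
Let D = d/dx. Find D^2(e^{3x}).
9 e^{3 x}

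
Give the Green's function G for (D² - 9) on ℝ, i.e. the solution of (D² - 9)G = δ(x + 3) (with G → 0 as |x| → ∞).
-\frac{e^{-3|x + 3|}}{6}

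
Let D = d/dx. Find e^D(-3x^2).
- 3 x^{2} - 6 x - 3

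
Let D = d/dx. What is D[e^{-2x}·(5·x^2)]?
10 x \left(1 - x\right) e^{- 2 x}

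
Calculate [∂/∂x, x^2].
2 x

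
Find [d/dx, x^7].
7 x^{6}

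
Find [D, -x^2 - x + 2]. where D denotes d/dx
- 2 x - 1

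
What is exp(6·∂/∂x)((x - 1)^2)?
x^{2} + 10 x + 25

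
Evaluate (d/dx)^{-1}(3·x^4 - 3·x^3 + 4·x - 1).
\frac{3 x^{5}}{5} - \frac{3 x^{4}}{4} + 2 x^{2} - x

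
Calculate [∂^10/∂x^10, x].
10\frac{d^{9}}{dx^{9}}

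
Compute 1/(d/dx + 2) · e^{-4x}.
- \frac{e^{- 4 x}}{2}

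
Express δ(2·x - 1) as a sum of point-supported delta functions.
\frac{\delta(x - 1/2)}{2}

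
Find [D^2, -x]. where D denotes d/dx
-2D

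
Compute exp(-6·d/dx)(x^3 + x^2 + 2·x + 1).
x^{3} - 17 x^{2} + 98 x - 191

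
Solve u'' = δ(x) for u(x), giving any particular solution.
\frac{|x|}{2}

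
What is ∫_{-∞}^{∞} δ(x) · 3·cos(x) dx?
3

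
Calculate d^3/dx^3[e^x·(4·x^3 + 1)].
\left(4 x^{3} + 36 x^{2} + 72 x + 25\right) e^{x}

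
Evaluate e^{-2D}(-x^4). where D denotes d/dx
- x^{4} + 8 x^{3} - 24 x^{2} + 32 x - 16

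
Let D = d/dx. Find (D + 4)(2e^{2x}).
12 e^{2 x}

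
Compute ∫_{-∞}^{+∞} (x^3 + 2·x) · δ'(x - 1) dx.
-5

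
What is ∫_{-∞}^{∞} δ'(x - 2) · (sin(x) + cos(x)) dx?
- \cos{\left(2 \right)} + \sin{\left(2 \right)}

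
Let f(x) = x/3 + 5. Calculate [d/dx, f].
\frac{1}{3}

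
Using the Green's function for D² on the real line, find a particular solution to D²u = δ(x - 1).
\frac{|x - 1|}{2}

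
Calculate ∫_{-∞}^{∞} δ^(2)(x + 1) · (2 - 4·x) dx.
0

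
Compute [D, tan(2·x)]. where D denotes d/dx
\frac{2}{\cos^{2}{\left(2 x \right)}}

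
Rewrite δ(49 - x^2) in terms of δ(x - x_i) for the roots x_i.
\frac{\delta(x - 7) + \delta(x + 7)}{14}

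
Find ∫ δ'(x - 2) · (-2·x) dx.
2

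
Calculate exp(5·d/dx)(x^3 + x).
x^{3} + 15 x^{2} + 76 x + 130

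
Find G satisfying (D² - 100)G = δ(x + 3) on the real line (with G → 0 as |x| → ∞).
-\frac{e^{-10|x + 3|}}{20}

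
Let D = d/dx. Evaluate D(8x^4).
32 x^{3}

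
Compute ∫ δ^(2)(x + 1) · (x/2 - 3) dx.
0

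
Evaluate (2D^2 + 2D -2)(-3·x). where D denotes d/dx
6 x - 6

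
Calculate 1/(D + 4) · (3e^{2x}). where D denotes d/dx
\frac{e^{2 x}}{2}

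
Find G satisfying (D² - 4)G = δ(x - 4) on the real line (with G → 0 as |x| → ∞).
-\frac{e^{-2|x - 4|}}{4}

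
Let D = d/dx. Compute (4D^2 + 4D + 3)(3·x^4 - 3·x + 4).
3 x \left(3 x^{3} + 16 x^{2} + 48 x - 3\right)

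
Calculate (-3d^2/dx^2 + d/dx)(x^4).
4 x^{2} \left(x - 9\right)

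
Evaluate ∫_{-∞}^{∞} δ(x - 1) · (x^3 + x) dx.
2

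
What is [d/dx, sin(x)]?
\cos{\left(x \right)}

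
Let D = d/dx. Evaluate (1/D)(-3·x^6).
- \frac{3 x^{7}}{7}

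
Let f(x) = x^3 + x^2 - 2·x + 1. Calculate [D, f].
3 x^{2} + 2 x - 2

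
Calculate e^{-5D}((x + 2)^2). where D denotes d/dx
x^{2} - 6 x + 9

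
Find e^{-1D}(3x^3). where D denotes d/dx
3 x^{3} - 9 x^{2} + 9 x - 3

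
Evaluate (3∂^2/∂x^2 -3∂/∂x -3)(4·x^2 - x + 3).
- 12 x^{2} - 21 x + 18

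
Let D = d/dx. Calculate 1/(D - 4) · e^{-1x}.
- \frac{e^{- x}}{5}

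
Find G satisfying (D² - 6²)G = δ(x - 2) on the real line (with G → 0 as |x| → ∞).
-\frac{e^{-6|x - 2|}}{12}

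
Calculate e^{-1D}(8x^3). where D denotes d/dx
8 x^{3} - 24 x^{2} + 24 x - 8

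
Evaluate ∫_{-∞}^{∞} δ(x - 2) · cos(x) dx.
\cos{\left(2 \right)}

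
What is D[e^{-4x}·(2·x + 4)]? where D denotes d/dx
2 \left(- 4 x - 7\right) e^{- 4 x}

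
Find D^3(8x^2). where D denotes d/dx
0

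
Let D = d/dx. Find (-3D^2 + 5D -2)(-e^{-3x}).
44 e^{- 3 x}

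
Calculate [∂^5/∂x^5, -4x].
-20\frac{d^{4}}{dx^{4}}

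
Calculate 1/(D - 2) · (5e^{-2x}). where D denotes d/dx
- \frac{5 e^{- 2 x}}{4}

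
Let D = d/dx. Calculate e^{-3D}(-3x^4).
- 3 x^{4} + 36 x^{3} - 162 x^{2} + 324 x - 243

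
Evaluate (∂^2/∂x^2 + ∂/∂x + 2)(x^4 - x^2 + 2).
2 x^{4} + 4 x^{3} + 10 x^{2} - 2 x + 2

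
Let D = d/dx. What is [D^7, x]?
7D^{6}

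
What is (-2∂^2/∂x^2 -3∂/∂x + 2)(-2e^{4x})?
84 e^{4 x}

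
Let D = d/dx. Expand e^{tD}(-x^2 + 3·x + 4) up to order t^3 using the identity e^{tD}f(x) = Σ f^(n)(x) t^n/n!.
- t^{2} - t \left(2 x - 3\right) - x^{2} + 3 x + 4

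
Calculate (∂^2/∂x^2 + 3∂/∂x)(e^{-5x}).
10 e^{- 5 x}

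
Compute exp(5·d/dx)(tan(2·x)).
\tan{\left(2 x + 10 \right)}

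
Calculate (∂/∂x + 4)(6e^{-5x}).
- 6 e^{- 5 x}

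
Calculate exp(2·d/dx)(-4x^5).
- 4 x^{5} - 40 x^{4} - 160 x^{3} - 320 x^{2} - 320 x - 128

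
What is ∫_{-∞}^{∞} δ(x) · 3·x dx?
0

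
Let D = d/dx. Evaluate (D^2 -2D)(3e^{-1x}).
9 e^{- x}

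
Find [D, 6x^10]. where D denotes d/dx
60 x^{9}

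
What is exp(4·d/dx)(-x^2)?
- x^{2} - 8 x - 16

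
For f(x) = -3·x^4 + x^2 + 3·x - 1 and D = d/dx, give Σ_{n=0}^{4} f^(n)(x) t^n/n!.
- 3 t^{4} - 12 t^{3} x - t^{2} \left(18 x^{2} - 1\right) + t \left(- 12 x^{3} + 2 x + 3\right) - 3 x^{4} + x^{2} + 3 x - 1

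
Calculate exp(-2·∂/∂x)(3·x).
3 x - 6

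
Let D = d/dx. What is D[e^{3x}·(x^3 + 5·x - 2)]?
\left(3 x^{3} + 3 x^{2} + 15 x - 1\right) e^{3 x}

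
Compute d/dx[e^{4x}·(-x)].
\left(- 4 x - 1\right) e^{4 x}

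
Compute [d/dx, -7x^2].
- 14 x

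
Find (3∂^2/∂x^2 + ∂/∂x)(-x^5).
5 x^{3} \left(- x - 12\right)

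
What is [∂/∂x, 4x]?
4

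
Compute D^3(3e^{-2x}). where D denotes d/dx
- 24 e^{- 2 x}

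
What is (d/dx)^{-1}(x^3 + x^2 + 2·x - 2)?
\frac{x^{4}}{4} + \frac{x^{3}}{3} + x^{2} - 2 x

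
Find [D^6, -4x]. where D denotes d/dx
-24D^{5}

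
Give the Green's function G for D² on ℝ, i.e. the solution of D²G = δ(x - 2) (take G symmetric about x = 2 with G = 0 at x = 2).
\frac{|x - 2|}{2}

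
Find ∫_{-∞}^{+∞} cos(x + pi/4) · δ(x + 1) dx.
\sin{\left(\frac{\pi}{4} + 1 \right)}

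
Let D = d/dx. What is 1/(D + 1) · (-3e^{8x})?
- \frac{e^{8 x}}{3}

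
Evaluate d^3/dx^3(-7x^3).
-42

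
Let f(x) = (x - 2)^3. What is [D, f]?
3 \left(x - 2\right)^{2}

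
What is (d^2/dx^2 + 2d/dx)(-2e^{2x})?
- 16 e^{2 x}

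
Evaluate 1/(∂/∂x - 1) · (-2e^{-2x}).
\frac{2 e^{- 2 x}}{3}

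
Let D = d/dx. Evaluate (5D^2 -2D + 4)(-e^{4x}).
- 76 e^{4 x}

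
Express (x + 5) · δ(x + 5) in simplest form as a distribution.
0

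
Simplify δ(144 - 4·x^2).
\frac{\delta(x - 6) + \delta(x + 6)}{48}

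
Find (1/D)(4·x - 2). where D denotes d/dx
2 x^{2} - 2 x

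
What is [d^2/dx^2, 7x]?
14\frac{d}{dx}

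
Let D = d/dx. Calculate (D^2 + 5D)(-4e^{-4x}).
16 e^{- 4 x}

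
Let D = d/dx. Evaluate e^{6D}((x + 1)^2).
x^{2} + 14 x + 49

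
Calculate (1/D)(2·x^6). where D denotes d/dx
\frac{2 x^{7}}{7}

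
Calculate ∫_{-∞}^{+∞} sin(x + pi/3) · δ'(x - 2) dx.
- \cos{\left(\frac{\pi}{3} + 2 \right)}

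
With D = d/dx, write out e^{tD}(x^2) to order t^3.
t^{2} + 2 t x + x^{2}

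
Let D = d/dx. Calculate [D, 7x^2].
14 x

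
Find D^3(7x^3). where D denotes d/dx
42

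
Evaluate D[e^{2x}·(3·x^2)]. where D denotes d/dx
6 x \left(x + 1\right) e^{2 x}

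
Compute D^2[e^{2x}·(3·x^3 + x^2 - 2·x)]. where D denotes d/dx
\left(12 x^{3} + 40 x^{2} + 18 x - 6\right) e^{2 x}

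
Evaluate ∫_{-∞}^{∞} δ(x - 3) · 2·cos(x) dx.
2 \cos{\left(3 \right)}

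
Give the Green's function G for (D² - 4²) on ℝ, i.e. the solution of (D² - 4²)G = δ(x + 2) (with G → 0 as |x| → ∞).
-\frac{e^{-4|x + 2|}}{8}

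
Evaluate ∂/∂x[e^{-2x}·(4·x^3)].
x^{2} \left(12 - 8 x\right) e^{- 2 x}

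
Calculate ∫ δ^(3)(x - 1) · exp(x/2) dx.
- \frac{e^{\frac{1}{2}}}{8}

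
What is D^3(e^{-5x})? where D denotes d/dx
- 125 e^{- 5 x}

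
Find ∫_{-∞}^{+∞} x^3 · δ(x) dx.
0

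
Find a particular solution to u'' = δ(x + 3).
\frac{|x + 3|}{2}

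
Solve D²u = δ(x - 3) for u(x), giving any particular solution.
\frac{|x - 3|}{2}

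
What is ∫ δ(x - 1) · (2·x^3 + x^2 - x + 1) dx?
3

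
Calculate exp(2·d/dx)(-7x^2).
- 7 x^{2} - 28 x - 28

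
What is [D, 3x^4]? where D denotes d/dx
12 x^{3}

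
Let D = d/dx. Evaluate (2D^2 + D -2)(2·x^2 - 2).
- 4 x^{2} + 4 x + 12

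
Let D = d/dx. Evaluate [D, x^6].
6 x^{5}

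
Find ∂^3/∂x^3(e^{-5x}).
- 125 e^{- 5 x}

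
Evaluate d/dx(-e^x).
- e^{x}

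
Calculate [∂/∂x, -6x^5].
- 30 x^{4}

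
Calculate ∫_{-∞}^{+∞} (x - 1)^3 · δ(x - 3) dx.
8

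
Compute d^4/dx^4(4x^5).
480 x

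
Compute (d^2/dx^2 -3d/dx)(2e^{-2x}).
20 e^{- 2 x}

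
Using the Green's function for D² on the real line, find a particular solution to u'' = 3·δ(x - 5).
\frac{3|x - 5|}{2}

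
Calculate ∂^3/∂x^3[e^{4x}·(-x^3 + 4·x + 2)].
\left(- 64 x^{3} - 144 x^{2} + 184 x + 314\right) e^{4 x}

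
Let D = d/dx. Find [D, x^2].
2 x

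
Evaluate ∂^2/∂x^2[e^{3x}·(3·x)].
\left(27 x + 18\right) e^{3 x}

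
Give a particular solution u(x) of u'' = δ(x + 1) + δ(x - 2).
\frac{|x + 1|}{2} + \frac{|x - 2|}{2}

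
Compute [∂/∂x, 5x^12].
60 x^{11}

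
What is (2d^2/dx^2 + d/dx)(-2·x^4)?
8 x^{2} \left(- x - 6\right)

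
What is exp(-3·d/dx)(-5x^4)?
- 5 x^{4} + 60 x^{3} - 270 x^{2} + 540 x - 405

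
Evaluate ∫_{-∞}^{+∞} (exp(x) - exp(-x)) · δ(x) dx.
0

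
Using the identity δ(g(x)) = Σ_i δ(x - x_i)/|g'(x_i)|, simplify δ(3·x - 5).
\frac{\delta(x - 5/3)}{3}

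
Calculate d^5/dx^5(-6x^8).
- 40320 x^{3}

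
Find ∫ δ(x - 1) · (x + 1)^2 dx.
4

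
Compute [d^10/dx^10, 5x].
50\frac{d^{9}}{dx^{9}}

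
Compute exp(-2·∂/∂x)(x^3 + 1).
x^{3} - 6 x^{2} + 12 x - 7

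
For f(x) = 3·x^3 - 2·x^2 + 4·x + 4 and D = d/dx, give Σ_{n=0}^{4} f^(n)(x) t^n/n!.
3 t^{3} + t^{2} \left(9 x - 2\right) + t \left(9 x^{2} - 4 x + 4\right) + 3 x^{3} - 2 x^{2} + 4 x + 4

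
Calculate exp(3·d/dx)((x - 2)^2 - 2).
x^{2} + 2 x - 1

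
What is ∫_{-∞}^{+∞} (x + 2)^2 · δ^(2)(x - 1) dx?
2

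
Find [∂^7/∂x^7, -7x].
-49\frac{d^{6}}{dx^{6}}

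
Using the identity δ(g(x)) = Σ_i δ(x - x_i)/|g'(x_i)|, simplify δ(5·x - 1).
\frac{\delta(x - 1/5)}{5}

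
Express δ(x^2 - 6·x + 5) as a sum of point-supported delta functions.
\frac{\delta(x - 5) + \delta(x - 1)}{4}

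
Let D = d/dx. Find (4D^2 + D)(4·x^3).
12 x \left(x + 8\right)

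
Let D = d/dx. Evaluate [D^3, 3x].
9D^{2}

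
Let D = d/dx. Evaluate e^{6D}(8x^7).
8 x^{7} + 336 x^{6} + 6048 x^{5} + 60480 x^{4} + 362880 x^{3} + 1306368 x^{2} + 2612736 x + 2239488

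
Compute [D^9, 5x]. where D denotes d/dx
45D^{8}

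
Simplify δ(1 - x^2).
\frac{\delta(x - 1) + \delta(x + 1)}{2}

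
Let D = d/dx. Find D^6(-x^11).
- 332640 x^{5}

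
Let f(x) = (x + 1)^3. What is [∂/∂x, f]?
3 \left(x + 1\right)^{2}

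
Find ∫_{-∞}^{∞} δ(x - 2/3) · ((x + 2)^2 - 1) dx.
\frac{55}{9}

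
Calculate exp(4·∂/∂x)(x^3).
x^{3} + 12 x^{2} + 48 x + 64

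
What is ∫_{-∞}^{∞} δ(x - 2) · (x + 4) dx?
6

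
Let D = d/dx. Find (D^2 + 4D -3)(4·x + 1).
13 - 12 x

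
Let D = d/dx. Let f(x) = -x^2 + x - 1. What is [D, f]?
1 - 2 x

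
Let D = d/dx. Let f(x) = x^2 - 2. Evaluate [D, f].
2 x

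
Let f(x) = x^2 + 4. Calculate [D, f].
2 x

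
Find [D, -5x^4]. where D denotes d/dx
- 20 x^{3}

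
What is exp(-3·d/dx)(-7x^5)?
- 7 x^{5} + 105 x^{4} - 630 x^{3} + 1890 x^{2} - 2835 x + 1701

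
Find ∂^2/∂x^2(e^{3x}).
9 e^{3 x}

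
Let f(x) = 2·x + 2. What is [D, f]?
2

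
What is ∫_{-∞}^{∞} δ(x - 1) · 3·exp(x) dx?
3 e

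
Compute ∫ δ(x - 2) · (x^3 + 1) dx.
9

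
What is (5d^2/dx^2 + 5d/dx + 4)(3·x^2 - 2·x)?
12 x^{2} + 22 x + 20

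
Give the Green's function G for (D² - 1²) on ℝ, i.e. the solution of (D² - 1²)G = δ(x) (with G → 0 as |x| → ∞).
-\frac{e^{-|x|}}{2}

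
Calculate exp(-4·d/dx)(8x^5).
8 x^{5} - 160 x^{4} + 1280 x^{3} - 5120 x^{2} + 10240 x - 8192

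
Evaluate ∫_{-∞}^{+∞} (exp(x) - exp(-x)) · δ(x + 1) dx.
- 2 \sinh{\left(1 \right)}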